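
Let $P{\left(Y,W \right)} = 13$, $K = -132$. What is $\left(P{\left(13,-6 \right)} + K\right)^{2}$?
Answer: $14161$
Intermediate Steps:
$\left(P{\left(13,-6 \right)} + K\right)^{2} = \left(13 - 132\right)^{2} = \left(-119\right)^{2} = 14161$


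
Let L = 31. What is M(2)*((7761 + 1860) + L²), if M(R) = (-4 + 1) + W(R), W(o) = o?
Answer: -10582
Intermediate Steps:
M(R) = -3 + R (M(R) = (-4 + 1) + R = -3 + R)
M(2)*((7761 + 1860) + L²) = (-3 + 2)*((7761 + 1860) + 31²) = -(9621 + 961) = -1*10582 = -10582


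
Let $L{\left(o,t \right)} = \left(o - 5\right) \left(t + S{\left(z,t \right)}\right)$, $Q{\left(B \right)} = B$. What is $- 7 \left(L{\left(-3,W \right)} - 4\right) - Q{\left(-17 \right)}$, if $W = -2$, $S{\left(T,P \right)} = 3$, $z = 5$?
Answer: $101$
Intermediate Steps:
$L{\left(o,t \right)} = \left(-5 + o\right) \left(3 + t\right)$ ($L{\left(o,t \right)} = \left(o - 5\right) \left(t + 3\right) = \left(-5 + o\right) \left(3 + t\right)$)
$- 7 \left(L{\left(-3,W \right)} - 4\right) - Q{\left(-17 \right)} = - 7 \left(\left(-15 - -10 + 3 \left(-3\right) - -6\right) - 4\right) - -17 = - 7 \left(\left(-15 + 10 - 9 + 6\right) - 4\right) + 17 = - 7 \left(-8 - 4\right) + 17 = \left(-7\right) \left(-12\right) + 17 = 84 + 17 = 101$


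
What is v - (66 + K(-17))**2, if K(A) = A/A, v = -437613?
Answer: -442102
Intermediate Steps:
K(A) = 1
v - (66 + K(-17))**2 = -437613 - (66 + 1)**2 = -437613 - 1*67**2 = -437613 - 1*4489 = -437613 - 4489 = -442102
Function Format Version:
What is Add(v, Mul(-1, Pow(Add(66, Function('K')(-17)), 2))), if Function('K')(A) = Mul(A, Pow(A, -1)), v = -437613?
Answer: -442102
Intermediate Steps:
Function('K')(A) = 1
Add(v, Mul(-1, Pow(Add(66, Function('K')(-17)), 2))) = Add(-437613, Mul(-1, Pow(Add(66, 1), 2))) = Add(-437613, Mul(-1, Pow(67, 2))) = Add(-437613, Mul(-1, 4489)) = Add(-437613, -4489) = -442102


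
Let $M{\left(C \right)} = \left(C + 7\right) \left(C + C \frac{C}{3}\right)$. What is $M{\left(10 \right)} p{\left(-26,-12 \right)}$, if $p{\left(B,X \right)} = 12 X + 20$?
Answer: $- \frac{274040}{3} \approx -91347.0$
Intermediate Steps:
$M{\left(C \right)} = \left(7 + C\right) \left(C + \frac{C^{2}}{3}\right)$ ($M{\left(C \right)} = \left(7 + C\right) \left(C + C C \frac{1}{3}\right) = \left(7 + C\right) \left(C + C \frac{C}{3}\right) = \left(7 + C\right) \left(C + \frac{C^{2}}{3}\right)$)
$p{\left(B,X \right)} = 20 + 12 X$
$M{\left(10 \right)} p{\left(-26,-12 \right)} = \frac{1}{3} \cdot 10 \left(21 + 10^{2} + 10 \cdot 10\right) \left(20 + 12 \left(-12\right)\right) = \frac{1}{3} \cdot 10 \left(21 + 100 + 100\right) \left(20 - 144\right) = \frac{1}{3} \cdot 10 \cdot 221 \left(-124\right) = \frac{2210}{3} \left(-124\right) = - \frac{274040}{3}$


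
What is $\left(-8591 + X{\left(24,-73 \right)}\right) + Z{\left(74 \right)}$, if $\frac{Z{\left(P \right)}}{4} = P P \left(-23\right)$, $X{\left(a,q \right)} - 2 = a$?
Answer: $-512357$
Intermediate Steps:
$X{\left(a,q \right)} = 2 + a$
$Z{\left(P \right)} = - 92 P^{2}$ ($Z{\left(P \right)} = 4 P P \left(-23\right) = 4 P^{2} \left(-23\right) = 4 \left(- 23 P^{2}\right) = - 92 P^{2}$)
$\left(-8591 + X{\left(24,-73 \right)}\right) + Z{\left(74 \right)} = \left(-8591 + \left(2 + 24\right)\right) - 92 \cdot 74^{2} = \left(-8591 + 26\right) - 503792 = -8565 - 503792 = -512357$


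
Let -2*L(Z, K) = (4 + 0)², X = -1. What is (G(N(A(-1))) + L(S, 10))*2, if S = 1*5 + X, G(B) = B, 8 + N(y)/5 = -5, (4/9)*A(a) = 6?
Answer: -146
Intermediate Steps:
A(a) = 27/2 (A(a) = (9/4)*6 = 27/2)
N(y) = -65 (N(y) = -40 + 5*(-5) = -40 - 25 = -65)
S = 4 (S = 1*5 - 1 = 5 - 1 = 4)
L(Z, K) = -8 (L(Z, K) = -(4 + 0)²/2 = -½*4² = -½*16 = -8)
(G(N(A(-1))) + L(S, 10))*2 = (-65 - 8)*2 = -73*2 = -146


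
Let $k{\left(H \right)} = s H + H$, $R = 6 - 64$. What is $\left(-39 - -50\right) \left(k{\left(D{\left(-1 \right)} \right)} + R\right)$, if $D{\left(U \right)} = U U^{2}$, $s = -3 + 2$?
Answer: $-638$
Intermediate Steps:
$s = -1$
$D{\left(U \right)} = U^{3}$
$R = -58$
$k{\left(H \right)} = 0$ ($k{\left(H \right)} = - H + H = 0$)
$\left(-39 - -50\right) \left(k{\left(D{\left(-1 \right)} \right)} + R\right) = \left(-39 - -50\right) \left(0 - 58\right) = \left(-39 + 50\right) \left(-58\right) = 11 \left(-58\right) = -638$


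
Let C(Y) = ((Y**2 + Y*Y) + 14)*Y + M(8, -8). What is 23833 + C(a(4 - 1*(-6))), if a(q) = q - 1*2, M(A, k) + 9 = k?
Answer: 24952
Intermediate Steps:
M(A, k) = -9 + k
a(q) = -2 + q (a(q) = q - 2 = -2 + q)
C(Y) = -17 + Y*(14 + 2*Y**2) (C(Y) = ((Y**2 + Y*Y) + 14)*Y + (-9 - 8) = ((Y**2 + Y**2) + 14)*Y - 17 = (2*Y**2 + 14)*Y - 17 = (14 + 2*Y**2)*Y - 17 = Y*(14 + 2*Y**2) - 17 = -17 + Y*(14 + 2*Y**2))
23833 + C(a(4 - 1*(-6))) = 23833 + (-17 + 2*(-2 + (4 - 1*(-6)))**3 + 14*(-2 + (4 - 1*(-6)))) = 23833 + (-17 + 2*(-2 + (4 + 6))**3 + 14*(-2 + (4 + 6))) = 23833 + (-17 + 2*(-2 + 10)**3 + 14*(-2 + 10)) = 23833 + (-17 + 2*8**3 + 14*8) = 23833 + (-17 + 2*512 + 112) = 23833 + (-17 + 1024 + 112) = 23833 + 1119 = 24952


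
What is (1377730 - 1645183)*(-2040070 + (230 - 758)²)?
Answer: 471061224558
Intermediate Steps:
(1377730 - 1645183)*(-2040070 + (230 - 758)²) = -267453*(-2040070 + (-528)²) = -267453*(-2040070 + 278784) = -267453*(-1761286) = 471061224558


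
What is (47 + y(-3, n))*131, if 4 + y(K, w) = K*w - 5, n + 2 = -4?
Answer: 7336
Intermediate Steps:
n = -6 (n = -2 - 4 = -6)
y(K, w) = -9 + K*w (y(K, w) = -4 + (K*w - 5) = -4 + (-5 + K*w) = -9 + K*w)
(47 + y(-3, n))*131 = (47 + (-9 - 3*(-6)))*131 = (47 + (-9 + 18))*131 = (47 + 9)*131 = 56*131 = 7336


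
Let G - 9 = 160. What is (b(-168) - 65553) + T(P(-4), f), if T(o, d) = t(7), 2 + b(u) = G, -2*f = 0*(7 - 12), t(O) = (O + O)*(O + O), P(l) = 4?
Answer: -65190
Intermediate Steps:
t(O) = 4*O² (t(O) = (2*O)*(2*O) = 4*O²)
f = 0 (f = -0*(7 - 12) = -0*(-5) = -½*0 = 0)
G = 169 (G = 9 + 160 = 169)
b(u) = 167 (b(u) = -2 + 169 = 167)
T(o, d) = 196 (T(o, d) = 4*7² = 4*49 = 196)
(b(-168) - 65553) + T(P(-4), f) = (167 - 65553) + 196 = -65386 + 196 = -65190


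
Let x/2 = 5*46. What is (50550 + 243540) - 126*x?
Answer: 236130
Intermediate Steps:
x = 460 (x = 2*(5*46) = 2*230 = 460)
(50550 + 243540) - 126*x = (50550 + 243540) - 126*460 = 294090 - 57960 = 236130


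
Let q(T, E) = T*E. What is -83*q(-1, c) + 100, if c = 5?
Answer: 515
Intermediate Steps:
q(T, E) = E*T
-83*q(-1, c) + 100 = -415*(-1) + 100 = -83*(-5) + 100 = 415 + 100 = 515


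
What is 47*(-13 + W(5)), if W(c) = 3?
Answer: -470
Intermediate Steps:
47*(-13 + W(5)) = 47*(-13 + 3) = 47*(-10) = -470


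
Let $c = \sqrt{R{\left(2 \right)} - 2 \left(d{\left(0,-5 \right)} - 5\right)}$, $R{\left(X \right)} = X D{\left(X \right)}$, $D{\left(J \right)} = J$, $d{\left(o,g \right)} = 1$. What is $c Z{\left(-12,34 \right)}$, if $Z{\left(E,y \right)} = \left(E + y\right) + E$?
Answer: $20 \sqrt{3} \approx 34.641$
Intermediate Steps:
$Z{\left(E,y \right)} = y + 2 E$
$R{\left(X \right)} = X^{2}$ ($R{\left(X \right)} = X X = X^{2}$)
$c = 2 \sqrt{3}$ ($c = \sqrt{2^{2} - 2 \left(1 - 5\right)} = \sqrt{4 - -8} = \sqrt{4 + 8} = \sqrt{12} = 2 \sqrt{3} \approx 3.4641$)
$c Z{\left(-12,34 \right)} = 2 \sqrt{3} \left(34 + 2 \left(-12\right)\right) = 2 \sqrt{3} \left(34 - 24\right) = 2 \sqrt{3} \cdot 10 = 20 \sqrt{3}$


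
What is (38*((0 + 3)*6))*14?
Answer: 9576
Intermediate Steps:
(38*((0 + 3)*6))*14 = (38*(3*6))*14 = (38*18)*14 = 684*14 = 9576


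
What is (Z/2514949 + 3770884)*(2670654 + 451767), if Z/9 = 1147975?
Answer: 29611764557756788911/2514949 ≈ 1.1774e+13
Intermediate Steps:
Z = 10331775 (Z = 9*1147975 = 10331775)
(Z/2514949 + 3770884)*(2670654 + 451767) = (10331775/2514949 + 3770884)*(2670654 + 451767) = (10331775*(1/2514949) + 3770884)*3122421 = (10331775/2514949 + 3770884)*3122421 = (9483591276691/2514949)*3122421 = 29611764557756788911/2514949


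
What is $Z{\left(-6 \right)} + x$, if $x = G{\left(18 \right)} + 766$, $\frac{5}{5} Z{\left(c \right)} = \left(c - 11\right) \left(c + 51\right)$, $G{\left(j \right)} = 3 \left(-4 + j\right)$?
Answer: $43$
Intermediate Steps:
$G{\left(j \right)} = -12 + 3 j$
$Z{\left(c \right)} = \left(-11 + c\right) \left(51 + c\right)$ ($Z{\left(c \right)} = \left(c - 11\right) \left(c + 51\right) = \left(-11 + c\right) \left(51 + c\right)$)
$x = 808$ ($x = \left(-12 + 3 \cdot 18\right) + 766 = \left(-12 + 54\right) + 766 = 42 + 766 = 808$)
$Z{\left(-6 \right)} + x = \left(-561 + \left(-6\right)^{2} + 40 \left(-6\right)\right) + 808 = \left(-561 + 36 - 240\right) + 808 = -765 + 808 = 43$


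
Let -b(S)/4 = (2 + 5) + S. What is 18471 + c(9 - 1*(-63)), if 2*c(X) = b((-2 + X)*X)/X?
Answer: 659909/36 ≈ 18331.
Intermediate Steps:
b(S) = -28 - 4*S (b(S) = -4*((2 + 5) + S) = -4*(7 + S) = -28 - 4*S)
c(X) = (-28 - 4*X*(-2 + X))/(2*X) (c(X) = ((-28 - 4*(-2 + X)*X)/X)/2 = ((-28 - 4*X*(-2 + X))/X)/2 = (-28 - 4*X*(-2 + X))/(2*X))
18471 + c(9 - 1*(-63)) = 18471 + (4 - 14/(9 - 1*(-63)) - 2*(9 - 1*(-63))) = 18471 + (4 - 14/(9 + 63) - 2*(9 + 63)) = 18471 + (4 - 14/72 - 2*72) = 18471 + (4 - 14*1/72 - 144) = 18471 + (4 - 7/36 - 144) = 18471 - 5047/36 = 659909/36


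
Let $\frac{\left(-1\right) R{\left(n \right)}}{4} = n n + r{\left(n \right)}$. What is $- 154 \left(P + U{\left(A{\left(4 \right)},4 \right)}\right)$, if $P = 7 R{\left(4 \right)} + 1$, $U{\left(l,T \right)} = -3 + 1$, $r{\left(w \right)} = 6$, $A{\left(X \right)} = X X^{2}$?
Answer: $95018$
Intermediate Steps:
$A{\left(X \right)} = X^{3}$
$U{\left(l,T \right)} = -2$
$R{\left(n \right)} = -24 - 4 n^{2}$ ($R{\left(n \right)} = - 4 \left(n n + 6\right) = - 4 \left(n^{2} + 6\right) = - 4 \left(6 + n^{2}\right) = -24 - 4 n^{2}$)
$P = -615$ ($P = 7 \left(-24 - 4 \cdot 4^{2}\right) + 1 = 7 \left(-24 - 64\right) + 1 = 7 \left(-88\right) + 1 = -616 + 1 = -615$)
$- 154 \left(P + U{\left(A{\left(4 \right)},4 \right)}\right) = - 154 \left(-615 - 2\right) = \left(-154\right) \left(-617\right) = 95018$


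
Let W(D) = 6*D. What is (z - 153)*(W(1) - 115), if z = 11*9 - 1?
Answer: 5995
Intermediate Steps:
z = 98 (z = 99 - 1 = 98)
(z - 153)*(W(1) - 115) = (98 - 153)*(6*1 - 115) = -55*(6 - 115) = -55*(-109) = 5995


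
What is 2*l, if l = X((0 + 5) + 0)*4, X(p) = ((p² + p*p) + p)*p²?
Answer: 11000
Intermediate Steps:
X(p) = p²*(p + 2*p²) (X(p) = ((p² + p²) + p)*p² = (2*p² + p)*p² = (p + 2*p²)*p² = p²*(p + 2*p²))
l = 5500 (l = (((0 + 5) + 0)³*(1 + 2*((0 + 5) + 0)))*4 = ((5 + 0)³*(1 + 2*(5 + 0)))*4 = (5³*(1 + 2*5))*4 = (125*(1 + 10))*4 = (125*11)*4 = 1375*4 = 5500)
2*l = 2*5500 = 11000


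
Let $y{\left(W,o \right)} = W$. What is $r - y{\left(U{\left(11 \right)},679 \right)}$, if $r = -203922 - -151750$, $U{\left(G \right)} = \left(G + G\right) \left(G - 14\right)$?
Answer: $-52106$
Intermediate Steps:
$U{\left(G \right)} = 2 G \left(-14 + G\right)$
$r = -52172$ ($r = -203922 + 151750 = -52172$)
$r - y{\left(U{\left(11 \right)},679 \right)} = -52172 - 2 \cdot 11 \left(-14 + 11\right) = -52172 - 2 \cdot 11 \left(-3\right) = -52172 - -66 = -52172 + 66 = -52106$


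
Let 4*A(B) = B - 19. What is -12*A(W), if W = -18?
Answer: 111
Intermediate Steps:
A(B) = -19/4 + B/4 (A(B) = (B - 19)/4 = (-19 + B)/4 = -19/4 + B/4)
-12*A(W) = -12*(-19/4 + (¼)*(-18)) = -12*(-19/4 - 9/2) = -12*(-37/4) = 111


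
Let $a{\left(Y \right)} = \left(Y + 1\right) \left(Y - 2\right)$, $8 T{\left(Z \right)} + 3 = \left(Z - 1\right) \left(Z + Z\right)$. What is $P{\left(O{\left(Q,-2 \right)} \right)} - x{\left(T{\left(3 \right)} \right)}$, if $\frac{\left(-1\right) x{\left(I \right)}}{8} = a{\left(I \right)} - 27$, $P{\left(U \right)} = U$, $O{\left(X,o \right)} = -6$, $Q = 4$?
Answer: $- \frac{1895}{8} \approx -236.88$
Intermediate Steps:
$T{\left(Z \right)} = - \frac{3}{8} + \frac{Z \left(-1 + Z\right)}{4}$ ($T{\left(Z \right)} = - \frac{3}{8} + \frac{\left(Z - 1\right) \left(Z + Z\right)}{8} = - \frac{3}{8} + \frac{\left(-1 + Z\right) 2 Z}{8} = - \frac{3}{8} + \frac{2 Z \left(-1 + Z\right)}{8} = - \frac{3}{8} + \frac{Z \left(-1 + Z\right)}{4}$)
$a{\left(Y \right)} = \left(1 + Y\right) \left(-2 + Y\right)$
$x{\left(I \right)} = 232 - 8 I^{2} + 8 I$ ($x{\left(I \right)} = - 8 \left(\left(-2 + I^{2} - I\right) - 27\right) = - 8 \left(-29 + I^{2} - I\right) = 232 - 8 I^{2} + 8 I$)
$P{\left(O{\left(Q,-2 \right)} \right)} - x{\left(T{\left(3 \right)} \right)} = -6 - \left(232 - 8 \left(- \frac{3}{8} - \frac{3}{4} + \frac{3^{2}}{4}\right)^{2} + 8 \left(- \frac{3}{8} - \frac{3}{4} + \frac{3^{2}}{4}\right)\right) = -6 - \left(232 - 8 \left(- \frac{3}{8} - \frac{3}{4} + \frac{1}{4} \cdot 9\right)^{2} + 8 \left(- \frac{3}{8} - \frac{3}{4} + \frac{1}{4} \cdot 9\right)\right) = -6 - \left(232 - 8 \left(- \frac{3}{8} - \frac{3}{4} + \frac{9}{4}\right)^{2} + 8 \left(- \frac{3}{8} - \frac{3}{4} + \frac{9}{4}\right)\right) = -6 - \left(232 - 8 \left(\frac{9}{8}\right)^{2} + 8 \cdot \frac{9}{8}\right) = -6 - \left(232 - \frac{81}{8} + 9\right) = -6 - \frac{1847}{8} = - \frac{1895}{8}$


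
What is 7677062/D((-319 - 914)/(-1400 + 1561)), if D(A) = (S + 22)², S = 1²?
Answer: 7677062/529 ≈ 14512.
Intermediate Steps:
S = 1
D(A) = 529 (D(A) = (1 + 22)² = 23² = 529)
7677062/D((-319 - 914)/(-1400 + 1561)) = 7677062/529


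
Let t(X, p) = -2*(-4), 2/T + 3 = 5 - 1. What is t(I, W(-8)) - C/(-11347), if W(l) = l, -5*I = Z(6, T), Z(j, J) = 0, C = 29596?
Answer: 17196/1621 ≈ 10.608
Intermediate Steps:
T = 2 (T = 2/(-3 + (5 - 1)) = 2/(-3 + 4) = 2/1 = 2*1 = 2)
I = 0 (I = -⅕*0 = 0)
t(X, p) = 8
t(I, W(-8)) - C/(-11347) = 8 - 29596/(-11347) = 8 - 29596*(-1)/11347 = 8 - 1*(-4228/1621) = 8 + 4228/1621 = 17196/1621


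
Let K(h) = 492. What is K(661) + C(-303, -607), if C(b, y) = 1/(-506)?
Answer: 248951/506 ≈ 492.00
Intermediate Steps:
C(b, y) = -1/506
K(661) + C(-303, -607) = 492 - 1/506 = 248951/506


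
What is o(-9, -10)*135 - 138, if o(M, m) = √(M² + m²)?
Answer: -138 + 135*√181 ≈ 1678.2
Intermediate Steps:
o(-9, -10)*135 - 138 = √((-9)² + (-10)²)*135 - 138 = √(81 + 100)*135 - 138 = √181*135 - 138 = 135*√181 - 138 = -138 + 135*√181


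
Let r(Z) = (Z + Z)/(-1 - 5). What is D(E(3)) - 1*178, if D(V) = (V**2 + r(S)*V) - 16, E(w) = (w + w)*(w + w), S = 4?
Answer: 1054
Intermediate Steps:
r(Z) = -Z/3 (r(Z) = (2*Z)/(-6) = (2*Z)*(-1/6) = -Z/3)
E(w) = 4*w**2 (E(w) = (2*w)*(2*w) = 4*w**2)
D(V) = -16 + V**2 - 4*V/3 (D(V) = (V**2 + (-1/3*4)*V) - 16 = (V**2 - 4*V/3) - 16 = -16 + V**2 - 4*V/3)
D(E(3)) - 1*178 = (-16 + (4*3**2)**2 - 16*3**2/3) - 1*178 = (-16 + (4*9)**2 - 16*9/3) - 178 = (-16 + 36**2 - 4/3*36) - 178 = (-16 + 1296 - 48) - 178 = 1232 - 178 = 1054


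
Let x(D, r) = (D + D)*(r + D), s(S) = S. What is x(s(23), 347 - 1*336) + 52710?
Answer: 54274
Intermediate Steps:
x(D, r) = 2*D*(D + r) (x(D, r) = (2*D)*(D + r) = 2*D*(D + r))
x(s(23), 347 - 1*336) + 52710 = 2*23*(23 + (347 - 1*336)) + 52710 = 2*23*(23 + (347 - 336)) + 52710 = 2*23*(23 + 11) + 52710 = 2*23*34 + 52710 = 1564 + 52710 = 54274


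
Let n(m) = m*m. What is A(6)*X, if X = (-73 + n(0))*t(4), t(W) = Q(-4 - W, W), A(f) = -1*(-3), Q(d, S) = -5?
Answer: 1095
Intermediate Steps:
A(f) = 3
n(m) = m**2
t(W) = -5
X = 365 (X = (-73 + 0**2)*(-5) = (-73 + 0)*(-5) = -73*(-5) = 365)
A(6)*X = 3*365 = 1095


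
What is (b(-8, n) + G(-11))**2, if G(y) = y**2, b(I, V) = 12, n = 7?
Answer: 17689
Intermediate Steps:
(b(-8, n) + G(-11))**2 = (12 + (-11)**2)**2 = (12 + 121)**2 = 133**2 = 17689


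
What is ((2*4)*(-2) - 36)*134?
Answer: -6968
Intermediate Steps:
((2*4)*(-2) - 36)*134 = (8*(-2) - 36)*134 = (-16 - 36)*134 = -52*134 = -6968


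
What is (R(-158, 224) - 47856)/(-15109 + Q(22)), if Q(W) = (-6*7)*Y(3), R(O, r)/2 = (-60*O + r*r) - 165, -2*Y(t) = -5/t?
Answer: -35563/7572 ≈ -4.6966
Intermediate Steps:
Y(t) = 5/(2*t) (Y(t) = -(-5)/(2*t) = 5/(2*t))
R(O, r) = -330 - 120*O + 2*r**2 (R(O, r) = 2*((-60*O + r*r) - 165) = 2*((-60*O + r**2) - 165) = 2*((r**2 - 60*O) - 165) = 2*(-165 + r**2 - 60*O) = -330 - 120*O + 2*r**2)
Q(W) = -35 (Q(W) = (-6*7)*((5/2)/3) = -105/3 = -42*5/6 = -35)
(R(-158, 224) - 47856)/(-15109 + Q(22)) = ((-330 - 120*(-158) + 2*224**2) - 47856)/(-15109 - 35) = ((-330 + 18960 + 2*50176) - 47856)/(-15144) = ((-330 + 18960 + 100352) - 47856)*(-1/15144) = (118982 - 47856)*(-1/15144) = 71126*(-1/15144) = -35563/7572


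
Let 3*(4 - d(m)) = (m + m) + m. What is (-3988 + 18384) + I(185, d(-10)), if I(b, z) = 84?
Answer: 14480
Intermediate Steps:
d(m) = 4 - m (d(m) = 4 - ((m + m) + m)/3 = 4 - (2*m + m)/3 = 4 - m)
(-3988 + 18384) + I(185, d(-10)) = (-3988 + 18384) + 84 = 14396 + 84 = 14480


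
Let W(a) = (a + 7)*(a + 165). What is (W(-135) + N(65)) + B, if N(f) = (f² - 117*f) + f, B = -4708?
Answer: -11863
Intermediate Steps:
N(f) = f² - 116*f
W(a) = (7 + a)*(165 + a)
(W(-135) + N(65)) + B = ((1155 + (-135)² + 172*(-135)) + 65*(-116 + 65)) - 4708 = ((1155 + 18225 - 23220) + 65*(-51)) - 4708 = (-3840 - 3315) - 4708 = -7155 - 4708 = -11863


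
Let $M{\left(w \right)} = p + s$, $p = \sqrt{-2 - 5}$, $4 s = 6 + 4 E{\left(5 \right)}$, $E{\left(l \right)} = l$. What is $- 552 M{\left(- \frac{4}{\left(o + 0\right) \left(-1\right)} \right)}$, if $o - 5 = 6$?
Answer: $-3588 - 552 i \sqrt{7} \approx -3588.0 - 1460.5 i$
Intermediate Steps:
$o = 11$ ($o = 5 + 6 = 11$)
$s = \frac{13}{2}$ ($s = \frac{6 + 4 \cdot 5}{4} = \frac{6 + 20}{4} = \frac{1}{4} \cdot 26 = \frac{13}{2} \approx 6.5$)
$p = i \sqrt{7}$ ($p = \sqrt{-7} = i \sqrt{7} \approx 2.6458 i$)
$M{\left(w \right)} = \frac{13}{2} + i \sqrt{7}$ ($M{\left(w \right)} = i \sqrt{7} + \frac{13}{2} = \frac{13}{2} + i \sqrt{7}$)
$- 552 M{\left(- \frac{4}{\left(o + 0\right) \left(-1\right)} \right)} = - 552 \left(\frac{13}{2} + i \sqrt{7}\right) = -3588 - 552 i \sqrt{7}$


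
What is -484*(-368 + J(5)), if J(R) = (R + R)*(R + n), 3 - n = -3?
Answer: 124872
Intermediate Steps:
n = 6 (n = 3 - 1*(-3) = 3 + 3 = 6)
J(R) = 2*R*(6 + R) (J(R) = (R + R)*(R + 6) = (2*R)*(6 + R) = 2*R*(6 + R))
-484*(-368 + J(5)) = -484*(-368 + 2*5*(6 + 5)) = -484*(-368 + 2*5*11) = -484*(-368 + 110) = -484*(-258) = 124872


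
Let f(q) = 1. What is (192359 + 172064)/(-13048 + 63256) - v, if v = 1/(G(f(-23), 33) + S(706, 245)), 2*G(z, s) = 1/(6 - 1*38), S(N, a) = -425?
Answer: 1101764815/151745312 ≈ 7.2606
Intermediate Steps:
G(z, s) = -1/64 (G(z, s) = 1/(2*(6 - 1*38)) = 1/(2*(6 - 38)) = (1/2)/(-32) = (1/2)*(-1/32) = -1/64)
v = -64/27201 (v = 1/(-1/64 - 425) = 1/(-27201/64) = -64/27201 ≈ -0.0023529)
(192359 + 172064)/(-13048 + 63256) - v = (192359 + 172064)/(-13048 + 63256) - 1*(-64/27201) = 364423/50208 + 64/27201 = 1101764815/151745312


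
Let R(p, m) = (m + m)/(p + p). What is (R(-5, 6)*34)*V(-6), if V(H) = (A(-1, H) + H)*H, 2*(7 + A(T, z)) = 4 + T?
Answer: -14076/5 ≈ -2815.2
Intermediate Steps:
A(T, z) = -5 + T/2 (A(T, z) = -7 + (4 + T)/2 = -7 + (2 + T/2) = -5 + T/2)
R(p, m) = m/p (R(p, m) = (2*m)/((2*p)) = (2*m)*(1/(2*p)) = m/p)
V(H) = H*(-11/2 + H) (V(H) = ((-5 + (1/2)*(-1)) + H)*H = ((-5 - 1/2) + H)*H = (-11/2 + H)*H = H*(-11/2 + H))
(R(-5, 6)*34)*V(-6) = ((6/(-5))*34)*((1/2)*(-6)*(-11 + 2*(-6))) = ((6*(-1/5))*34)*((1/2)*(-6)*(-11 - 12)) = (-6/5*34)*((1/2)*(-6)*(-23)) = -204/5*69 = -14076/5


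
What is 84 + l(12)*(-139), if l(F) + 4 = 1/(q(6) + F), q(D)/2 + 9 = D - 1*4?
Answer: 1419/2 ≈ 709.50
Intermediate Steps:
q(D) = -26 + 2*D (q(D) = -18 + 2*(D - 1*4) = -18 + 2*(D - 4) = -18 + 2*(-4 + D) = -18 + (-8 + 2*D) = -26 + 2*D)
l(F) = -4 + 1/(-14 + F) (l(F) = -4 + 1/((-26 + 2*6) + F) = -4 + 1/((-26 + 12) + F) = -4 + 1/(-14 + F))
84 + l(12)*(-139) = 84 + ((57 - 4*12)/(-14 + 12))*(-139) = 84 + ((57 - 48)/(-2))*(-139) = 84 - 1/2*9*(-139) = 84 - 9/2*(-139) = 84 + 1251/2 = 1419/2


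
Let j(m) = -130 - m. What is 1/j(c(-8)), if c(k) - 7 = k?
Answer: -1/129 ≈ -0.0077519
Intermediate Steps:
c(k) = 7 + k
1/j(c(-8)) = 1/(-130 - (7 - 8)) = 1/(-130 - 1*(-1)) = 1/(-130 + 1) = 1/(-129) = -1/129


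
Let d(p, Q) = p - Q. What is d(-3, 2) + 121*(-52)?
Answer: -6297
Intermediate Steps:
d(-3, 2) + 121*(-52) = (-3 - 1*2) + 121*(-52) = (-3 - 2) - 6292 = -5 - 6292 = -6297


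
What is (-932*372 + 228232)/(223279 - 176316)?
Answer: -118472/46963 ≈ -2.5227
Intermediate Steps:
(-932*372 + 228232)/(223279 - 176316) = (-346704 + 228232)/46963 = -118472*1/46963 = -118472/46963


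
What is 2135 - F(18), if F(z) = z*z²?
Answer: -3697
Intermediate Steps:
F(z) = z³
2135 - F(18) = 2135 - 1*18³ = 2135 - 1*5832 = 2135 - 5832 = -3697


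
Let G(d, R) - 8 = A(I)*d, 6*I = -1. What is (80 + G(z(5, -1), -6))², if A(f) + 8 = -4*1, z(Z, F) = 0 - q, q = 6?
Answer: 25600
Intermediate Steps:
I = -⅙ (I = (⅙)*(-1) = -⅙ ≈ -0.16667)
z(Z, F) = -6 (z(Z, F) = 0 - 1*6 = 0 - 6 = -6)
A(f) = -12 (A(f) = -8 - 4*1 = -8 - 4 = -12)
G(d, R) = 8 - 12*d
(80 + G(z(5, -1), -6))² = (80 + (8 - 12*(-6)))² = (80 + (8 + 72))² = (80 + 80)² = 160² = 25600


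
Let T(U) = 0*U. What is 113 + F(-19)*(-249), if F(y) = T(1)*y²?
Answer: 113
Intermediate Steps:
T(U) = 0
F(y) = 0 (F(y) = 0*y² = 0)
113 + F(-19)*(-249) = 113 + 0*(-249) = 113 + 0 = 113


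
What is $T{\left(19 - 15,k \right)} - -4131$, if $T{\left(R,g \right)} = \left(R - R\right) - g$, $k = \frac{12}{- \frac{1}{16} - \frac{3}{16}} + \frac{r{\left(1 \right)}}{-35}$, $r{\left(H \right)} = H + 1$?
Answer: $\frac{146267}{35} \approx 4179.1$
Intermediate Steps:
$r{\left(H \right)} = 1 + H$
$k = - \frac{1682}{35}$ ($k = \frac{12}{- \frac{1}{16} - \frac{3}{16}} + \frac{1 + 1}{-35} = \frac{12}{\left(-1\right) \frac{1}{16} - \frac{3}{16}} + 2 \left(- \frac{1}{35}\right) = \frac{12}{- \frac{1}{16} - \frac{3}{16}} - \frac{2}{35} = \frac{12}{- \frac{1}{4}} - \frac{2}{35} = 12 \left(-4\right) - \frac{2}{35} = -48 - \frac{2}{35} = - \frac{1682}{35} \approx -48.057$)
$T{\left(R,g \right)} = - g$ ($T{\left(R,g \right)} = 0 - g = - g$)
$T{\left(19 - 15,k \right)} - -4131 = \left(-1\right) \left(- \frac{1682}{35}\right) - -4131 = \frac{1682}{35} + 4131 = \frac{146267}{35}$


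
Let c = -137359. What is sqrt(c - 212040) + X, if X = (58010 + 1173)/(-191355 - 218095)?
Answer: -59183/409450 + I*sqrt(349399) ≈ -0.14454 + 591.1*I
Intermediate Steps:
X = -59183/409450 (X = 59183/(-409450) = 59183*(-1/409450) = -59183/409450 ≈ -0.14454)
sqrt(c - 212040) + X = sqrt(-137359 - 212040) - 59183/409450 = sqrt(-349399) - 59183/409450 = I*sqrt(349399) - 59183/409450 = -59183/409450 + I*sqrt(349399)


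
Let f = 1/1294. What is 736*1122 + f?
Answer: 1068574849/1294 ≈ 8.2579e+5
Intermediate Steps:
f = 1/1294 ≈ 0.00077280
736*1122 + f = 736*1122 + 1/1294 = 825792 + 1/1294 = 1068574849/1294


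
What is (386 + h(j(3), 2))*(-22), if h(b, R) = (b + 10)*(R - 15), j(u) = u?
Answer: -4774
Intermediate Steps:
h(b, R) = (-15 + R)*(10 + b) (h(b, R) = (10 + b)*(-15 + R) = (-15 + R)*(10 + b))
(386 + h(j(3), 2))*(-22) = (386 + (-150 - 15*3 + 10*2 + 2*3))*(-22) = (386 + (-150 - 45 + 20 + 6))*(-22) = (386 - 169)*(-22) = 217*(-22) = -4774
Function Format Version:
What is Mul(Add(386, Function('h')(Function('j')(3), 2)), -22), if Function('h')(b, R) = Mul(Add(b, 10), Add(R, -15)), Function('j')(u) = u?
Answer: -4774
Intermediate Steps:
Function('h')(b, R) = Mul(Add(-15, R), Add(10, b)) (Function('h')(b, R) = Mul(Add(10, b), Add(-15, R)) = Mul(Add(-15, R), Add(10, b)))
Mul(Add(386, Function('h')(Function('j')(3), 2)), -22) = Mul(Add(386, Add(-150, Mul(-15, 3), Mul(10, 2), Mul(2, 3))), -22) = Mul(Add(386, Add(-150, -45, 20, 6)), -22) = Mul(Add(386, -169), -22) = Mul(217, -22) = -4774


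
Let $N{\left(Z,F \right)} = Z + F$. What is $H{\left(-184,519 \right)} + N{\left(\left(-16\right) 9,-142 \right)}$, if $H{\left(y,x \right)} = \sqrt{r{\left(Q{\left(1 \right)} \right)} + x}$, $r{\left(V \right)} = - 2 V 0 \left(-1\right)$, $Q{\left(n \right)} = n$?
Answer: $-286 + \sqrt{519} \approx -263.22$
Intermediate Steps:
$r{\left(V \right)} = 0$ ($r{\left(V \right)} = 0 \left(-1\right) = 0$)
$N{\left(Z,F \right)} = F + Z$
$H{\left(y,x \right)} = \sqrt{x}$ ($H{\left(y,x \right)} = \sqrt{0 + x} = \sqrt{x}$)
$H{\left(-184,519 \right)} + N{\left(\left(-16\right) 9,-142 \right)} = \sqrt{519} - 286 = -286 + \sqrt{519}$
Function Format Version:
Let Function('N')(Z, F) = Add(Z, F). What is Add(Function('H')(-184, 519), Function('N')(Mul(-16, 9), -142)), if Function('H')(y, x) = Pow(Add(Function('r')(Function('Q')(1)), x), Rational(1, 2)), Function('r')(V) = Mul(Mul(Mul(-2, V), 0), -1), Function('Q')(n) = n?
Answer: Add(-286, Pow(519, Rational(1, 2))) ≈ -263.22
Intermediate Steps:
Function('r')(V) = 0 (Function('r')(V) = Mul(0, -1) = 0)
Function('N')(Z, F) = Add(F, Z)
Function('H')(y, x) = Pow(x, Rational(1, 2)) (Function('H')(y, x) = Pow(Add(0, x), Rational(1, 2)) = Pow(x, Rational(1, 2)))
Add(Function('H')(-184, 519), Function('N')(Mul(-16, 9), -142)) = Add(Pow(519, Rational(1, 2)), Add(-142, Mul(-16, 9))) = Add(Pow(519, Rational(1, 2)), Add(-142, -144)) = Add(Pow(519, Rational(1, 2)), -286) = Add(-286, Pow(519, Rational(1, 2)))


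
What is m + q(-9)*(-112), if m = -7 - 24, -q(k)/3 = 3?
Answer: 977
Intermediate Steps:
q(k) = -9 (q(k) = -3*3 = -9)
m = -31
m + q(-9)*(-112) = -31 - 9*(-112) = -31 + 1008 = 977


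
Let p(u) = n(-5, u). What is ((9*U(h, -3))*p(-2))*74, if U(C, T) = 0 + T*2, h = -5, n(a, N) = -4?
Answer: 15984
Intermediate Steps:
U(C, T) = 2*T (U(C, T) = 0 + 2*T = 2*T)
p(u) = -4
((9*U(h, -3))*p(-2))*74 = ((9*(2*(-3)))*(-4))*74 = ((9*(-6))*(-4))*74 = -54*(-4)*74 = 216*74 = 15984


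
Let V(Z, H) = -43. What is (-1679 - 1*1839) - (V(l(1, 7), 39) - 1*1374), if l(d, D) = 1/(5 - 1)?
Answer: -2101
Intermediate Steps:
l(d, D) = 1/4
(-1679 - 1*1839) - (V(l(1, 7), 39) - 1*1374) = (-1679 - 1*1839) - (-43 - 1*1374) = (-1679 - 1839) - (-43 - 1374) = -3518 - 1*(-1417) = -3518 + 1417 = -2101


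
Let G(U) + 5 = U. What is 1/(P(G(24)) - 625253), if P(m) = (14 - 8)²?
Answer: -1/625217 ≈ -1.5994e-6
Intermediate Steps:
G(U) = -5 + U
P(m) = 36 (P(m) = 6² = 36)
1/(P(G(24)) - 625253) = 1/(36 - 625253) = 1/(-625217) = -1/625217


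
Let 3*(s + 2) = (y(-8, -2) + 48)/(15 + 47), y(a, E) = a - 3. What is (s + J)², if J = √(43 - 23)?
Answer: 804145/34596 - 670*√5/93 ≈ 7.1346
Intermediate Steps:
y(a, E) = -3 + a
J = 2*√5 (J = √20 = 2*√5 ≈ 4.4721)
s = -335/186 (s = -2 + (((-3 - 8) + 48)/(15 + 47))/3 = -2 + ((-11 + 48)/62)/3 = -2 + (37*(1/62))/3 = -2 + (⅓)*(37/62) = -2 + 37/186 = -335/186 ≈ -1.8011)
(s + J)² = (-335/186 + 2*√5)²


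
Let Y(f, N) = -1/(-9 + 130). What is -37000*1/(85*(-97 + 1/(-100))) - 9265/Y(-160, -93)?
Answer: 184883416605/164917 ≈ 1.1211e+6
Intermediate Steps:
Y(f, N) = -1/121
-37000*1/(85*(-97 + 1/(-100))) - 9265/Y(-160, -93) = -37000*1/(85*(-97 + 1/(-100))) - 9265/(-1/121) = -37000*1/(85*(-97 - 1/100)) - 9265*(-121) = -37000/(85*(-9701/100)) + 1121065 = -37000/(-164917/20) + 1121065 = -37000*(-20/164917) + 1121065 = 740000/164917 + 1121065 = 184883416605/164917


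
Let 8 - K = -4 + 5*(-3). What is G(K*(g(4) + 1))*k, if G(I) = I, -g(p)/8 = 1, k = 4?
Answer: -756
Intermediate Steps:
g(p) = -8 (g(p) = -8*1 = -8)
K = 27 (K = 8 - (-4 + 5*(-3)) = 8 - (-4 - 15) = 8 - 1*(-19) = 8 + 19 = 27)
G(K*(g(4) + 1))*k = (27*(-8 + 1))*4 = (27*(-7))*4 = -189*4 = -756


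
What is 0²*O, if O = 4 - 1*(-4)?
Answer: 0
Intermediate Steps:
O = 8 (O = 4 + 4 = 8)
0²*O = 0²*8 = 0*8 = 0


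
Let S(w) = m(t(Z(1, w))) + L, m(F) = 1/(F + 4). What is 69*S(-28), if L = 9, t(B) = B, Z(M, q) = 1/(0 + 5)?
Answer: 4462/7 ≈ 637.43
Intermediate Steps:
Z(M, q) = ⅕ (Z(M, q) = 1/5 = ⅕)
m(F) = 1/(4 + F)
S(w) = 194/21 (S(w) = 1/(4 + ⅕) + 9 = 1/(21/5) + 9 = 5/21 + 9 = 194/21)
69*S(-28) = 69*(194/21) = 4462/7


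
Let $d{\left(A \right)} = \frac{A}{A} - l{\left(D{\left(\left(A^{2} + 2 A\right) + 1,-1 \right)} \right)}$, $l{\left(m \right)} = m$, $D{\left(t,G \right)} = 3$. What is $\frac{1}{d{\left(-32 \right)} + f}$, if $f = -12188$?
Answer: $- \frac{1}{12190} \approx -8.2035 \cdot 10^{-5}$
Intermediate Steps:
$d{\left(A \right)} = -2$ ($d{\left(A \right)} = \frac{A}{A} - 3 = 1 - 3 = -2$)
$\frac{1}{d{\left(-32 \right)} + f} = \frac{1}{-2 - 12188} = \frac{1}{-12190} = - \frac{1}{12190}$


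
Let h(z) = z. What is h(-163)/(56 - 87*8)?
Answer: 163/640 ≈ 0.25469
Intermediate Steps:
h(-163)/(56 - 87*8) = -163/(56 - 87*8) = -163/(56 - 696) = -163/(-640) = -163*(-1/640) = 163/640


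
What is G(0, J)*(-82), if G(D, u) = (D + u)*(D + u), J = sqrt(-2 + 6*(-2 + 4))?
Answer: -820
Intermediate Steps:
J = sqrt(10) (J = sqrt(-2 + 6*2) = sqrt(-2 + 12) = sqrt(10) ≈ 3.1623)
G(D, u) = (D + u)**2
G(0, J)*(-82) = (0 + sqrt(10))**2*(-82) = (sqrt(10))**2*(-82) = 10*(-82) = -820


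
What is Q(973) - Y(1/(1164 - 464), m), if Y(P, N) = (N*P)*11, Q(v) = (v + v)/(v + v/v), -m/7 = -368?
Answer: -468519/12175 ≈ -38.482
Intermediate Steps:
m = 2576 (m = -7*(-368) = 2576)
Q(v) = 2*v/(1 + v) (Q(v) = (2*v)/(v + 1) = (2*v)/(1 + v) = 2*v/(1 + v))
Y(P, N) = 11*N*P
Q(973) - Y(1/(1164 - 464), m) = 2*973/(1 + 973) - 11*2576/(1164 - 464) = 2*973/974 - 11*2576/700 = 2*973*(1/974) - 11*2576/700 = 973/487 - 1*1012/25 = 973/487 - 1012/25 = -468519/12175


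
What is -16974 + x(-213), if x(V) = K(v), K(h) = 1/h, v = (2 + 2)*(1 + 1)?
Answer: -135791/8 ≈ -16974.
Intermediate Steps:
v = 8 (v = 4*2 = 8)
x(V) = 1/8
-16974 + x(-213) = -16974 + 1/8 = -135791/8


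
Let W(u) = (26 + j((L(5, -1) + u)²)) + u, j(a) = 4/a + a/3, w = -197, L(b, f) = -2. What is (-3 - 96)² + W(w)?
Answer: 2712312103/118803 ≈ 22830.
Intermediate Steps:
j(a) = 4/a + a/3 (j(a) = 4/a + a*(⅓) = 4/a + a/3)
W(u) = 26 + u + 4/(-2 + u)² + (-2 + u)²/3 (W(u) = (26 + (4/((-2 + u)²) + (-2 + u)²/3)) + u = (26 + (4/(-2 + u)² + (-2 + u)²/3)) + u = (26 + 4/(-2 + u)² + (-2 + u)²/3) + u = 26 + u + 4/(-2 + u)² + (-2 + u)²/3)
(-3 - 96)² + W(w) = (-3 - 96)² + (26 - 197 + 4/(-2 - 197)² + (-2 - 197)²/3) = (-99)² + (26 - 197 + 4/(-199)² + (⅓)*(-199)²) = 9801 + (26 - 197 + 4*(1/39601) + (⅓)*39601) = 9801 + (26 - 197 + 4/39601 + 39601/3) = 9801 + 1547923900/118803 = 2712312103/118803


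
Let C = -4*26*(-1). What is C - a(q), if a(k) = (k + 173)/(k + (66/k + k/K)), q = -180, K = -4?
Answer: 422134/4061 ≈ 103.95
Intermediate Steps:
C = 104 (C = -104*(-1) = 104)
a(k) = (173 + k)/(66/k + 3*k/4) (a(k) = (k + 173)/(k + (66/k + k/(-4))) = (173 + k)/(k + (66/k + k*(-¼))) = (173 + k)/(k + (66/k - k/4)) = (173 + k)/(66/k + 3*k/4))
C - a(q) = 104 - 4*(-180)*(173 - 180)/(3*(88 + (-180)²)) = 104 - 4*(-180)*(-7)/(3*(88 + 32400)) = 104 - 4*(-180)*(-7)/(3*32488) = 104 - 1*210/4061 = 104 - 210/4061 = 422134/4061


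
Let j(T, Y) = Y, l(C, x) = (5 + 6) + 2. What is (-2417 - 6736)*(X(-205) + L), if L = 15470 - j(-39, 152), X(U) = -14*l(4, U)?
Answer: -138539808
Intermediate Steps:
l(C, x) = 13 (l(C, x) = 11 + 2 = 13)
X(U) = -182 (X(U) = -14*13 = -182)
L = 15318 (L = 15470 - 1*152 = 15470 - 152 = 15318)
(-2417 - 6736)*(X(-205) + L) = (-2417 - 6736)*(-182 + 15318) = -9153*15136 = -138539808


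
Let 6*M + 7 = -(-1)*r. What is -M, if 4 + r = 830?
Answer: -273/2 ≈ -136.50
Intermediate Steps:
r = 826 (r = -4 + 830 = 826)
M = 273/2 (M = -7/6 + (-(-1)*826)/6 = -7/6 + (-1*(-826))/6 = -7/6 + (⅙)*826 = -7/6 + 413/3 = 273/2 ≈ 136.50)
-M = -1*273/2 = -273/2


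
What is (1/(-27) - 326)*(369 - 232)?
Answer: -1206011/27 ≈ -44667.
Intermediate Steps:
(1/(-27) - 326)*(369 - 232) = (-1/27 - 326)*137 = -8803/27*137 = -1206011/27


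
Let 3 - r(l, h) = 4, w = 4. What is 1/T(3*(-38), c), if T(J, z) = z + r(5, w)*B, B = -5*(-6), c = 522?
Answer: 1/492 ≈ 0.0020325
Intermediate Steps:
r(l, h) = -1 (r(l, h) = 3 - 1*4 = 3 - 4 = -1)
B = 30
T(J, z) = -30 + z (T(J, z) = z - 1*30 = z - 30 = -30 + z)
1/T(3*(-38), c) = 1/(-30 + 522) = 1/492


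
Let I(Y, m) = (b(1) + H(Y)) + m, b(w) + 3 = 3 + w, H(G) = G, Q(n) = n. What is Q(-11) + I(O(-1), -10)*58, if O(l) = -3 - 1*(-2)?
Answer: -591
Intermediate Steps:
O(l) = -1 (O(l) = -3 + 2 = -1)
b(w) = w (b(w) = -3 + (3 + w) = w)
I(Y, m) = 1 + Y + m (I(Y, m) = (1 + Y) + m = 1 + Y + m)
Q(-11) + I(O(-1), -10)*58 = -11 + (1 - 1 - 10)*58 = -11 - 10*58 = -11 - 580 = -591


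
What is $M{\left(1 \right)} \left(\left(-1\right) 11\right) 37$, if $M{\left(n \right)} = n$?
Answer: $-407$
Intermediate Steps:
$M{\left(1 \right)} \left(\left(-1\right) 11\right) 37 = 1 \left(\left(-1\right) 11\right) 37 = 1 \left(-11\right) 37 = \left(-11\right) 37 = -407$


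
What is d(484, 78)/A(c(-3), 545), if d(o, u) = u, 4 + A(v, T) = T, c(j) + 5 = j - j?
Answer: 78/541 ≈ 0.14418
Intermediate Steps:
c(j) = -5 (c(j) = -5 + (j - j) = -5 + 0 = -5)
A(v, T) = -4 + T
d(484, 78)/A(c(-3), 545) = 78/(-4 + 545) = 78/541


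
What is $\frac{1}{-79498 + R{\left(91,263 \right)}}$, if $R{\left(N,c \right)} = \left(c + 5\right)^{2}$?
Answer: $- \frac{1}{7674} \approx -0.00013031$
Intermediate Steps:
$R{\left(N,c \right)} = \left(5 + c\right)^{2}$
$\frac{1}{-79498 + R{\left(91,263 \right)}} = \frac{1}{-79498 + \left(5 + 263\right)^{2}} = \frac{1}{-79498 + 268^{2}} = \frac{1}{-79498 + 71824} = \frac{1}{-7674} = - \frac{1}{7674}$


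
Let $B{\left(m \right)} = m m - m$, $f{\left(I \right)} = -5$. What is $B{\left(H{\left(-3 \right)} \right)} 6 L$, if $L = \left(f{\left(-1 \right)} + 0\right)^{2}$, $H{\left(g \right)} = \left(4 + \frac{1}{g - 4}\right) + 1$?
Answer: $\frac{137700}{49} \approx 2810.2$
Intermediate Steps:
$H{\left(g \right)} = 5 + \frac{1}{-4 + g}$ ($H{\left(g \right)} = \left(4 + \frac{1}{-4 + g}\right) + 1 = 5 + \frac{1}{-4 + g}$)
$B{\left(m \right)} = m^{2} - m$
$L = 25$ ($L = \left(-5 + 0\right)^{2} = \left(-5\right)^{2} = 25$)
$B{\left(H{\left(-3 \right)} \right)} 6 L = \frac{-19 + 5 \left(-3\right)}{-4 - 3} \left(-1 + \frac{-19 + 5 \left(-3\right)}{-4 - 3}\right) 6 \cdot 25 = \frac{-19 - 15}{-7} \left(-1 + \frac{-19 - 15}{-7}\right) 6 \cdot 25 = \left(- \frac{1}{7}\right) \left(-34\right) \left(-1 - - \frac{34}{7}\right) 6 \cdot 25 = \frac{34 \left(-1 + \frac{34}{7}\right)}{7} \cdot 6 \cdot 25 = \frac{34}{7} \cdot \frac{27}{7} \cdot 6 \cdot 25 = \frac{918}{49} \cdot 6 \cdot 25 = \frac{5508}{49} \cdot 25 = \frac{137700}{49}$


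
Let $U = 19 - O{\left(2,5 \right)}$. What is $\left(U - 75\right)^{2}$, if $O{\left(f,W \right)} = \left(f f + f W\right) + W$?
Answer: $5625$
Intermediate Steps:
$O{\left(f,W \right)} = W + f^{2} + W f$ ($O{\left(f,W \right)} = \left(f^{2} + W f\right) + W = W + f^{2} + W f$)
$U = 0$ ($U = 19 - \left(5 + 2^{2} + 5 \cdot 2\right) = 19 - \left(5 + 4 + 10\right) = 19 - 19 = 0$)
$\left(U - 75\right)^{2} = \left(0 - 75\right)^{2} = \left(-75\right)^{2} = 5625$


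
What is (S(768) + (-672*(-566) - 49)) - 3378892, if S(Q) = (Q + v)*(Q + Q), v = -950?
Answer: -3278141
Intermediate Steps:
S(Q) = 2*Q*(-950 + Q) (S(Q) = (Q - 950)*(Q + Q) = (-950 + Q)*(2*Q) = 2*Q*(-950 + Q))
(S(768) + (-672*(-566) - 49)) - 3378892 = (2*768*(-950 + 768) + (-672*(-566) - 49)) - 3378892 = (2*768*(-182) + (380352 - 49)) - 3378892 = (-279552 + 380303) - 3378892 = 100751 - 3378892 = -3278141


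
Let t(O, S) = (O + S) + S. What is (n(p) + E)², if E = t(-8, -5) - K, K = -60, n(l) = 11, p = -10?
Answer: 2809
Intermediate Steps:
t(O, S) = O + 2*S
E = 42 (E = (-8 + 2*(-5)) - 1*(-60) = (-8 - 10) + 60 = -18 + 60 = 42)
(n(p) + E)² = (11 + 42)² = 53² = 2809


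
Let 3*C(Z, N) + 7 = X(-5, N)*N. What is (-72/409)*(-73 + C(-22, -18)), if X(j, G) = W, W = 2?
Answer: 6288/409 ≈ 15.374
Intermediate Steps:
X(j, G) = 2
C(Z, N) = -7/3 + 2*N/3 (C(Z, N) = -7/3 + (2*N)/3 = -7/3 + 2*N/3)
(-72/409)*(-73 + C(-22, -18)) = (-72/409)*(-73 + (-7/3 + (⅔)*(-18))) = (-72*1/409)*(-73 + (-7/3 - 12)) = -72*(-73 - 43/3)/409 = -72/409*(-262/3) = 6288/409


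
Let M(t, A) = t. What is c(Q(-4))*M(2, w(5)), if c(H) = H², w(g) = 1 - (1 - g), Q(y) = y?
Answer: 32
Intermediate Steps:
w(g) = g (w(g) = 1 + (-1 + g) = g)
c(Q(-4))*M(2, w(5)) = (-4)²*2 = 16*2 = 32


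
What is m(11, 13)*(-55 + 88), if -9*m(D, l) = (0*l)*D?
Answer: 0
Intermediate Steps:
m(D, l) = 0 (m(D, l) = -0*l*D/9 = -0*D = -⅑*0 = 0)
m(11, 13)*(-55 + 88) = 0*(-55 + 88) = 0*33 = 0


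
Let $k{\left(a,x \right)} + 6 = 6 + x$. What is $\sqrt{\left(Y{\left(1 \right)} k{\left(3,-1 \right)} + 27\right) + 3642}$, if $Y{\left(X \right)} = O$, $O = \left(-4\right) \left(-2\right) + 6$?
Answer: $\sqrt{3655} \approx 60.457$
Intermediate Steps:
$k{\left(a,x \right)} = x$ ($k{\left(a,x \right)} = -6 + \left(6 + x\right) = x$)
$O = 14$ ($O = 8 + 6 = 14$)
$Y{\left(X \right)} = 14$
$\sqrt{\left(Y{\left(1 \right)} k{\left(3,-1 \right)} + 27\right) + 3642} = \sqrt{\left(14 \left(-1\right) + 27\right) + 3642} = \sqrt{\left(-14 + 27\right) + 3642} = \sqrt{13 + 3642} = \sqrt{3655}$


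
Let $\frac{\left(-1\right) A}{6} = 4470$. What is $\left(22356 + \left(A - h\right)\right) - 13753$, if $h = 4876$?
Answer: $-23093$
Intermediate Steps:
$A = -26820$ ($A = \left(-6\right) 4470 = -26820$)
$\left(22356 + \left(A - h\right)\right) - 13753 = \left(22356 - 31696\right) - 13753 = -9340 - 13753 = -23093$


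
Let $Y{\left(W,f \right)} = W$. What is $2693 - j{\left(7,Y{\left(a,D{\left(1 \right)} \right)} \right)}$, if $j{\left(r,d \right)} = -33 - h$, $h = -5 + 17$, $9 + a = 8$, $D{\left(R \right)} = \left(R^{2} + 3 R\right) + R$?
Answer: $2738$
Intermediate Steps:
$D{\left(R \right)} = R^{2} + 4 R$
$a = -1$ ($a = -9 + 8 = -1$)
$h = 12$
$j{\left(r,d \right)} = -45$ ($j{\left(r,d \right)} = -33 - 12 = -45$)
$2693 - j{\left(7,Y{\left(a,D{\left(1 \right)} \right)} \right)} = 2693 - -45 = 2693 + 45 = 2738$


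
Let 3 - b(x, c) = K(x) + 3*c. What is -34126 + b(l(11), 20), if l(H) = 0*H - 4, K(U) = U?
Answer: -34179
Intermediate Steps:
l(H) = -4 (l(H) = 0 - 4 = -4)
b(x, c) = 3 - x - 3*c (b(x, c) = 3 - (x + 3*c) = 3 + (-x - 3*c) = 3 - x - 3*c)
-34126 + b(l(11), 20) = -34126 + (3 - 1*(-4) - 3*20) = -34126 + (3 + 4 - 60) = -34126 - 53 = -34179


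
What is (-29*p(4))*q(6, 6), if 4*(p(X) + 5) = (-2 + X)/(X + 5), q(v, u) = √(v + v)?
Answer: 2581*√3/9 ≈ 496.71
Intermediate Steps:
q(v, u) = √2*√v (q(v, u) = √(2*v) = √2*√v)
p(X) = -5 + (-2 + X)/(4*(5 + X)) (p(X) = -5 + ((-2 + X)/(X + 5))/4 = -5 + ((-2 + X)/(5 + X))/4 = -5 + (-2 + X)/(4*(5 + X)))
(-29*p(4))*q(6, 6) = (-29*(-102 - 19*4)/(4*(5 + 4)))*(√2*√6) = (-29*(-102 - 76)/(4*9))*(2*√3) = (-29*(-178)/(4*9))*(2*√3) = (-29*(-89/18))*(2*√3) = 2581*(2*√3)/18 = 2581*√3/9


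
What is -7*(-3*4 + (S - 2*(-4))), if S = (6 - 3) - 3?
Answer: 28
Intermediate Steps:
S = 0 (S = 3 - 3 = 0)
-7*(-3*4 + (S - 2*(-4))) = -7*(-3*4 + (0 - 2*(-4))) = -7*(-12 + (0 + 8)) = -7*(-12 + 8) = -7*(-4) = 28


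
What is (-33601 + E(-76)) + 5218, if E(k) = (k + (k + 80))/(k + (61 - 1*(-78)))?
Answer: -198689/7 ≈ -28384.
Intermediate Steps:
E(k) = (80 + 2*k)/(139 + k) (E(k) = (k + (80 + k))/(k + (61 + 78)) = (80 + 2*k)/(k + 139) = (80 + 2*k)/(139 + k))
(-33601 + E(-76)) + 5218 = (-33601 + 2*(40 - 76)/(139 - 76)) + 5218 = (-33601 + 2*(-36)/63) + 5218 = (-33601 + 2*(1/63)*(-36)) + 5218 = (-33601 - 8/7) + 5218 = -235215/7 + 5218 = -198689/7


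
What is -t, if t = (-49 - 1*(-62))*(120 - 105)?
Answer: -195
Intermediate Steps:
t = 195 (t = (-49 + 62)*15 = 13*15 = 195)
-t = -1*195 = -195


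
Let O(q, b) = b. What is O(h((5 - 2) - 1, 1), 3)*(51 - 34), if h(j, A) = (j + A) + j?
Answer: 51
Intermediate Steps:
h(j, A) = A + 2*j (h(j, A) = (A + j) + j = A + 2*j)
O(h((5 - 2) - 1, 1), 3)*(51 - 34) = 3*(51 - 34) = 3*17 = 51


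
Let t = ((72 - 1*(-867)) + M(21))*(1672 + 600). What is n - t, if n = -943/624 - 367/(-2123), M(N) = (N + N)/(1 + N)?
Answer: -2831984339381/1324752 ≈ -2.1377e+6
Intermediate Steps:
M(N) = 2*N/(1 + N) (M(N) = (2*N)/(1 + N) = 2*N/(1 + N))
n = -1772981/1324752 (n = -943*1/624 - 367*(-1/2123) = -943/624 + 367/2123 = -1772981/1324752 ≈ -1.3383)
t = 23515200/11 (t = ((72 - 1*(-867)) + 2*21/(1 + 21))*(1672 + 600) = ((72 + 867) + 2*21/22)*2272 = (939 + 2*21*(1/22))*2272 = (939 + 21/11)*2272 = (10350/11)*2272 = 23515200/11 ≈ 2.1377e+6)
n - t = -1772981/1324752 - 1*23515200/11 = -1772981/1324752 - 23515200/11 = -2831984339381/1324752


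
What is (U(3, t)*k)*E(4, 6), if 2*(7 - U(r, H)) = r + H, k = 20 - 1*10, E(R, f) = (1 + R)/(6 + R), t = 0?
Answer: 55/2 ≈ 27.500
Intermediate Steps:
E(R, f) = (1 + R)/(6 + R)
k = 10 (k = 20 - 10 = 10)
U(r, H) = 7 - H/2 - r/2 (U(r, H) = 7 - (r + H)/2 = 7 - (H + r)/2 = 7 + (-H/2 - r/2) = 7 - H/2 - r/2)
(U(3, t)*k)*E(4, 6) = ((7 - ½*0 - ½*3)*10)*((1 + 4)/(6 + 4)) = ((7 + 0 - 3/2)*10)*(5/10) = ((11/2)*10)*((⅒)*5) = 55*(½) = 55/2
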